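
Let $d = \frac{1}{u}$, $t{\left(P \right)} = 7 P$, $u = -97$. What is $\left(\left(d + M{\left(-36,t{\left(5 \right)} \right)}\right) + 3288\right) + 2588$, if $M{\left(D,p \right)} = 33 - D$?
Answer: $\frac{576664}{97} \approx 5945.0$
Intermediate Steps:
$d = - \frac{1}{97}$ ($d = \frac{1}{-97} = - \frac{1}{97} \approx -0.010309$)
$\left(\left(d + M{\left(-36,t{\left(5 \right)} \right)}\right) + 3288\right) + 2588 = \left(\left(- \frac{1}{97} + \left(33 - -36\right)\right) + 3288\right) + 2588 = \left(\left(- \frac{1}{97} + \left(33 + 36\right)\right) + 3288\right) + 2588 = \left(\left(- \frac{1}{97} + 69\right) + 3288\right) + 2588 = \left(\frac{6692}{97} + 3288\right) + 2588 = \frac{325628}{97} + 2588 = \frac{576664}{97}$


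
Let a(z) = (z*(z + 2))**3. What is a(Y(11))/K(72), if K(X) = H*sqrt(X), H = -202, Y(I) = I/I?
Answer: -9*sqrt(2)/808 ≈ -0.015752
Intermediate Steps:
Y(I) = 1
K(X) = -202*sqrt(X)
a(z) = z**3*(2 + z)**3 (a(z) = (z*(2 + z))**3 = z**3*(2 + z)**3)
a(Y(11))/K(72) = (1**3*(2 + 1)**3)/((-1212*sqrt(2))) = (1*3**3)/((-1212*sqrt(2))) = (1*27)/((-1212*sqrt(2))) = 27*(-sqrt(2)/2424) = -9*sqrt(2)/808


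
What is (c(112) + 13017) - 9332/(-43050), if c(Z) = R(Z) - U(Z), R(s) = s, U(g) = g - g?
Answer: 282606391/21525 ≈ 13129.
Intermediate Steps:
U(g) = 0
c(Z) = Z (c(Z) = Z - 1*0 = Z + 0 = Z)
(c(112) + 13017) - 9332/(-43050) = (112 + 13017) - 9332/(-43050) = 13129 - 9332*(-1)/43050 = 13129 - 1*(-4666/21525) = 13129 + 4666/21525 = 282606391/21525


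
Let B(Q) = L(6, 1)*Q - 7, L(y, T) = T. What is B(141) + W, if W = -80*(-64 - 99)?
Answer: 13174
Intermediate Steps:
W = 13040 (W = -80*(-163) = 13040)
B(Q) = -7 + Q (B(Q) = 1*Q - 7 = Q - 7 = -7 + Q)
B(141) + W = (-7 + 141) + 13040 = 134 + 13040 = 13174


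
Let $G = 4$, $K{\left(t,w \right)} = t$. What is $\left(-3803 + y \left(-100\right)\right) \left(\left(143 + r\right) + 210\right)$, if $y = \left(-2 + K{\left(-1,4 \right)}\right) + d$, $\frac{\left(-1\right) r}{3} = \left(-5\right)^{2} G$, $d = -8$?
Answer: $-143259$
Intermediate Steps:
$r = -300$ ($r = - 3 \left(-5\right)^{2} \cdot 4 = - 3 \cdot 25 \cdot 4 = \left(-3\right) 100 = -300$)
$y = -11$ ($y = \left(-2 - 1\right) - 8 = -3 - 8 = -11$)
$\left(-3803 + y \left(-100\right)\right) \left(\left(143 + r\right) + 210\right) = \left(-3803 - -1100\right) \left(\left(143 - 300\right) + 210\right) = \left(-3803 + 1100\right) \left(-157 + 210\right) = \left(-2703\right) 53 = -143259$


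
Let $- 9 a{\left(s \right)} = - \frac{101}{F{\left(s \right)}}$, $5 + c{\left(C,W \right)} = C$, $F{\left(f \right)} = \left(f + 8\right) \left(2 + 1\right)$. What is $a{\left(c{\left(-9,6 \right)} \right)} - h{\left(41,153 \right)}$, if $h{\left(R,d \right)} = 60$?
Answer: $- \frac{9821}{162} \approx -60.623$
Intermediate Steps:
$F{\left(f \right)} = 24 + 3 f$ ($F{\left(f \right)} = \left(8 + f\right) 3 = 24 + 3 f$)
$c{\left(C,W \right)} = -5 + C$
$a{\left(s \right)} = \frac{101}{9 \left(24 + 3 s\right)}$ ($a{\left(s \right)} = - \frac{\left(-101\right) \frac{1}{24 + 3 s}}{9} = \frac{101}{9 \left(24 + 3 s\right)}$)
$a{\left(c{\left(-9,6 \right)} \right)} - h{\left(41,153 \right)} = \frac{101}{27 \left(8 - 14\right)} - 60 = \frac{101}{27 \left(-6\right)} - 60 = \frac{101}{27} \left(- \frac{1}{6}\right) - 60 = - \frac{101}{162} - 60 = - \frac{9821}{162}$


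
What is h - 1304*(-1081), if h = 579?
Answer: 1410203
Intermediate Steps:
h - 1304*(-1081) = 579 - 1304*(-1081) = 579 + 1409624 = 1410203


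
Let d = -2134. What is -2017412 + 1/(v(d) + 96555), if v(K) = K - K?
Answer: -194791215659/96555 ≈ -2.0174e+6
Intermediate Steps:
v(K) = 0
-2017412 + 1/(v(d) + 96555) = -2017412 + 1/(0 + 96555) = -2017412 + 1/96555 = -194791215659/96555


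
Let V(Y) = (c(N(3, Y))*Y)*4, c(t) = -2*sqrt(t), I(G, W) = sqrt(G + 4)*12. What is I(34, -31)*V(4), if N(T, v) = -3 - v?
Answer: -384*I*sqrt(266) ≈ -6262.9*I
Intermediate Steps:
I(G, W) = 12*sqrt(4 + G) (I(G, W) = sqrt(4 + G)*12 = 12*sqrt(4 + G))
V(Y) = -8*Y*sqrt(-3 - Y) (V(Y) = ((-2*sqrt(-3 - Y))*Y)*4 = -2*Y*sqrt(-3 - Y)*4 = -8*Y*sqrt(-3 - Y))
I(34, -31)*V(4) = (12*sqrt(4 + 34))*(-8*4*sqrt(-3 - 1*4)) = (12*sqrt(38))*(-8*4*sqrt(-3 - 4)) = (12*sqrt(38))*(-8*4*sqrt(-7)) = (12*sqrt(38))*(-8*4*I*sqrt(7)) = (12*sqrt(38))*(-32*I*sqrt(7)) = -384*I*sqrt(266)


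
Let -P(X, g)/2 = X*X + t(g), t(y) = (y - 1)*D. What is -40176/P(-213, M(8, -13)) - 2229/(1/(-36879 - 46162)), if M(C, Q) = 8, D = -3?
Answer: 699486813705/3779 ≈ 1.8510e+8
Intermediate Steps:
t(y) = 3 - 3*y (t(y) = (y - 1)*(-3) = (-1 + y)*(-3) = 3 - 3*y)
P(X, g) = -6 - 2*X**2 + 6*g (P(X, g) = -2*(X*X + (3 - 3*g)) = -2*(X**2 + (3 - 3*g)) = -2*(3 + X**2 - 3*g) = -6 - 2*X**2 + 6*g)
-40176/P(-213, M(8, -13)) - 2229/(1/(-36879 - 46162)) = -40176/(-6 - 2*(-213)**2 + 6*8) - 2229/(1/(-36879 - 46162)) = -40176/(-6 - 2*45369 + 48) - 2229/(1/(-83041)) = -40176/(-6 - 90738 + 48) - 2229/(-1/83041) = -40176/(-90696) - 2229*(-83041) = -40176*(-1/90696) + 185098389 = 1674/3779 + 185098389 = 699486813705/3779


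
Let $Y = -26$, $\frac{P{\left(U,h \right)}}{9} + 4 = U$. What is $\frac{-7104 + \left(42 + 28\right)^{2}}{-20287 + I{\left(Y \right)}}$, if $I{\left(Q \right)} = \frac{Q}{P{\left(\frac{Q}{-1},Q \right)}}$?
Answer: $\frac{109098}{1004213} \approx 0.10864$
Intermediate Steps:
$P{\left(U,h \right)} = -36 + 9 U$
$I{\left(Q \right)} = \frac{Q}{-36 - 9 Q}$ ($I{\left(Q \right)} = \frac{Q}{-36 + 9 \frac{Q}{-1}} = \frac{Q}{-36 + 9 Q \left(-1\right)} = \frac{Q}{-36 + 9 \left(- Q\right)} = \frac{Q}{-36 - 9 Q}$)
$\frac{-7104 + \left(42 + 28\right)^{2}}{-20287 + I{\left(Y \right)}} = \frac{-7104 + \left(42 + 28\right)^{2}}{-20287 + \frac{1}{9} \left(-26\right) \frac{1}{-4 - -26}} = \frac{-7104 + 70^{2}}{-20287 + \frac{1}{9} \left(-26\right) \frac{1}{-4 + 26}} = \frac{-7104 + 4900}{-20287 + \frac{1}{9} \left(-26\right) \frac{1}{22}} = - \frac{2204}{-20287 + \frac{1}{9} \left(-26\right) \frac{1}{22}} = - \frac{2204}{-20287 - \frac{13}{99}} = - \frac{2204}{- \frac{2008426}{99}} = \left(-2204\right) \left(- \frac{99}{2008426}\right) = \frac{109098}{1004213}$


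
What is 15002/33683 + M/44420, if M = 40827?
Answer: 157043437/115092220 ≈ 1.3645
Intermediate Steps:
15002/33683 + M/44420 = 15002/33683 + 40827/44420 = 15002*(1/33683) + 40827*(1/44420) = 1154/2591 + 40827/44420 = 157043437/115092220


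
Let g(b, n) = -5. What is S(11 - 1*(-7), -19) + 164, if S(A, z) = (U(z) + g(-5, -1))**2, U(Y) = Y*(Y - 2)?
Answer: 155400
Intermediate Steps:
U(Y) = Y*(-2 + Y)
S(A, z) = (-5 + z*(-2 + z))**2 (S(A, z) = (z*(-2 + z) - 5)**2 = (-5 + z*(-2 + z))**2)
S(11 - 1*(-7), -19) + 164 = (-5 - 19*(-2 - 19))**2 + 164 = (-5 - 19*(-21))**2 + 164 = (-5 + 399)**2 + 164 = 394**2 + 164 = 155236 + 164 = 155400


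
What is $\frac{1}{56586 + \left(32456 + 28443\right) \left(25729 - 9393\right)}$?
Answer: $\frac{1}{994902650} \approx 1.0051 \cdot 10^{-9}$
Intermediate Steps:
$\frac{1}{56586 + \left(32456 + 28443\right) \left(25729 - 9393\right)} = \frac{1}{56586 + 60899 \cdot 16336} = \frac{1}{56586 + 994846064} = \frac{1}{994902650}$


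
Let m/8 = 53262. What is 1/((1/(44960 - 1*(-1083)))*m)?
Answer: 46043/426096 ≈ 0.10806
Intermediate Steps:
m = 426096 (m = 8*53262 = 426096)
1/((1/(44960 - 1*(-1083)))*m) = 1/(1/(44960 - 1*(-1083))*426096) = (1/426096)/1/(44960 + 1083) = (1/426096)/1/46043 = (1/426096)/(1/46043) = 46043*(1/426096) = 46043/426096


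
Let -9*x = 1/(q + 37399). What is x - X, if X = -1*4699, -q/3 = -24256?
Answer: 4659072596/991503 ≈ 4699.0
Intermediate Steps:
q = 72768 (q = -3*(-24256) = 72768)
X = -4699
x = -1/991503 (x = -1/(9*(72768 + 37399)) = -1/9/110167 = -1/9*1/110167 = -1/991503 ≈ -1.0086e-6)
x - X = -1/991503 - 1*(-4699) = -1/991503 + 4699 = 4659072596/991503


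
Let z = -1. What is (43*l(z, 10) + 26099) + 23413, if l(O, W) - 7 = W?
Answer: 50243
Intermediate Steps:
l(O, W) = 7 + W
(43*l(z, 10) + 26099) + 23413 = (43*(7 + 10) + 26099) + 23413 = (43*17 + 26099) + 23413 = (731 + 26099) + 23413 = 26830 + 23413 = 50243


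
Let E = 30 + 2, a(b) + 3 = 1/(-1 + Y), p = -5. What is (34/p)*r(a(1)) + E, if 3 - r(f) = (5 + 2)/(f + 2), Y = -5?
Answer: -146/5 ≈ -29.200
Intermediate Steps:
a(b) = -19/6 (a(b) = -3 + 1/(-1 - 5) = -3 + 1/(-6) = -3 - ⅙ = -19/6)
E = 32
r(f) = 3 - 7/(2 + f) (r(f) = 3 - (5 + 2)/(f + 2) = 3 - 7/(2 + f))
(34/p)*r(a(1)) + E = (34/(-5))*((-1 + 3*(-19/6))/(2 - 19/6)) + 32 = (34*(-⅕))*((-1 - 19/2)/(-7/6)) + 32 = -(-204)*(-21)/(35*2) + 32 = -34/5*9 + 32 = -306/5 + 32 = -146/5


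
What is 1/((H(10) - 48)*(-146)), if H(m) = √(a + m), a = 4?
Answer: 12/83585 + √14/334340 ≈ 0.00015476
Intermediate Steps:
H(m) = √(4 + m)
1/((H(10) - 48)*(-146)) = 1/((√(4 + 10) - 48)*(-146)) = 1/((√14 - 48)*(-146)) = 1/((-48 + √14)*(-146)) = 1/(7008 - 146*√14)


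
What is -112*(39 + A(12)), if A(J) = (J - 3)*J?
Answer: -16464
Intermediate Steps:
A(J) = J*(-3 + J) (A(J) = (-3 + J)*J = J*(-3 + J))
-112*(39 + A(12)) = -112*(39 + 12*(-3 + 12)) = -112*(39 + 12*9) = -112*(39 + 108) = -112*147 = -16464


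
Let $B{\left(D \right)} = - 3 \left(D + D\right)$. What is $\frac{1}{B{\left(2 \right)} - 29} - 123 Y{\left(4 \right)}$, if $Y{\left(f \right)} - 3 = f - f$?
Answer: $- \frac{15130}{41} \approx -369.02$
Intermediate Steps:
$Y{\left(f \right)} = 3$ ($Y{\left(f \right)} = 3 + \left(f - f\right) = 3 + 0 = 3$)
$B{\left(D \right)} = - 6 D$ ($B{\left(D \right)} = - 3 \cdot 2 D = - 6 D$)
$\frac{1}{B{\left(2 \right)} - 29} - 123 Y{\left(4 \right)} = \frac{1}{\left(-6\right) 2 - 29} - 369 = \frac{1}{-12 - 29} - 369 = \frac{1}{-41} - 369 = - \frac{1}{41} - 369 = - \frac{15130}{41}$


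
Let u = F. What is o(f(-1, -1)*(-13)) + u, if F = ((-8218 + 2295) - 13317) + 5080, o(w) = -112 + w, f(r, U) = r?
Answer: -14259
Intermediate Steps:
F = -14160 (F = (-5923 - 13317) + 5080 = -19240 + 5080 = -14160)
u = -14160
o(f(-1, -1)*(-13)) + u = (-112 - 1*(-13)) - 14160 = (-112 + 13) - 14160 = -99 - 14160 = -14259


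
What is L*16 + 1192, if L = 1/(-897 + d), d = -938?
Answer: 2187304/1835 ≈ 1192.0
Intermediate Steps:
L = -1/1835 (L = 1/(-897 - 938) = 1/(-1835) = -1/1835 ≈ -0.00054496)
L*16 + 1192 = -1/1835*16 + 1192 = -16/1835 + 1192 = 2187304/1835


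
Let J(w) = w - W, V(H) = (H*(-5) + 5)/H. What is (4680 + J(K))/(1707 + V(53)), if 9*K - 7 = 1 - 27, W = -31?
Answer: 2246140/811899 ≈ 2.7665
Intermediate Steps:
K = -19/9 (K = 7/9 + (1 - 27)/9 = 7/9 + (1/9)*(-26) = 7/9 - 26/9 = -19/9 ≈ -2.1111)
V(H) = (5 - 5*H)/H (V(H) = (-5*H + 5)/H = (5 - 5*H)/H)
J(w) = 31 + w (J(w) = w - 1*(-31) = w + 31 = 31 + w)
(4680 + J(K))/(1707 + V(53)) = (4680 + (31 - 19/9))/(1707 + (-5 + 5/53)) = (4680 + 260/9)/(1707 + (-5 + 5*(1/53))) = 42380/(9*(1707 + (-5 + 5/53))) = 42380/(9*(1707 - 260/53)) = 42380/(9*(90211/53)) = (42380/9)*(53/90211) = 2246140/811899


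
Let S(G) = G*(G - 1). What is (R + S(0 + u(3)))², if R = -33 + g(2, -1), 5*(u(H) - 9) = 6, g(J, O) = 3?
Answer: 2547216/625 ≈ 4075.5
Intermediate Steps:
u(H) = 51/5 (u(H) = 9 + (⅕)*6 = 9 + 6/5 = 51/5)
R = -30 (R = -33 + 3 = -30)
S(G) = G*(-1 + G)
(R + S(0 + u(3)))² = (-30 + (0 + 51/5)*(-1 + (0 + 51/5)))² = (-30 + 51*(-1 + 51/5)/5)² = (-30 + (51/5)*(46/5))² = (-30 + 2346/25)² = (1596/25)² = 2547216/625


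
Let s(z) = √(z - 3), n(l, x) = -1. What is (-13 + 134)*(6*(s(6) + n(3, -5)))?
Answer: -726 + 726*√3 ≈ 531.47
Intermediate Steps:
s(z) = √(-3 + z)
(-13 + 134)*(6*(s(6) + n(3, -5))) = (-13 + 134)*(6*(√(-3 + 6) - 1)) = 121*(6*(√3 - 1)) = 121*(6*(-1 + √3)) = 121*(-6 + 6*√3) = -726 + 726*√3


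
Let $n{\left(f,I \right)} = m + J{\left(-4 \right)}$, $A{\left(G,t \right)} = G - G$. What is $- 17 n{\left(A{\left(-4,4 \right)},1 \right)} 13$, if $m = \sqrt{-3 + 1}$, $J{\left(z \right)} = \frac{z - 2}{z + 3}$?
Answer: $-1326 - 221 i \sqrt{2} \approx -1326.0 - 312.54 i$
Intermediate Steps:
$J{\left(z \right)} = \frac{-2 + z}{3 + z}$
$m = i \sqrt{2}$ ($m = \sqrt{-2} = i \sqrt{2} \approx 1.4142 i$)
$A{\left(G,t \right)} = 0$
$n{\left(f,I \right)} = 6 + i \sqrt{2}$ ($n{\left(f,I \right)} = i \sqrt{2} + \frac{-2 - 4}{3 - 4} = i \sqrt{2} + \frac{1}{-1} \left(-6\right) = i \sqrt{2} - -6 = i \sqrt{2} + 6 = 6 + i \sqrt{2}$)
$- 17 n{\left(A{\left(-4,4 \right)},1 \right)} 13 = - 17 \left(6 + i \sqrt{2}\right) 13 = \left(-102 - 17 i \sqrt{2}\right) 13 = -1326 - 221 i \sqrt{2}$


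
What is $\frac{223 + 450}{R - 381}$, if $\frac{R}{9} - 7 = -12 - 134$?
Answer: $- \frac{673}{1632} \approx -0.41238$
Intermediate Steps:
$R = -1251$ ($R = 63 + 9 \left(-12 - 134\right) = 63 + 9 \left(-146\right) = 63 - 1314 = -1251$)
$\frac{223 + 450}{R - 381} = \frac{223 + 450}{-1251 - 381} = \frac{673}{-1632} = 673 \left(- \frac{1}{1632}\right) = - \frac{673}{1632}$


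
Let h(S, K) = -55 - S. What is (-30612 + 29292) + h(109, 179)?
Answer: -1484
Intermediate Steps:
(-30612 + 29292) + h(109, 179) = (-30612 + 29292) + (-55 - 1*109) = -1320 + (-55 - 109) = -1320 - 164 = -1484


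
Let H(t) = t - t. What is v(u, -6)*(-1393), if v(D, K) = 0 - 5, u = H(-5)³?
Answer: 6965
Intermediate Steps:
H(t) = 0
u = 0 (u = 0³ = 0)
v(D, K) = -5
v(u, -6)*(-1393) = -5*(-1393) = 6965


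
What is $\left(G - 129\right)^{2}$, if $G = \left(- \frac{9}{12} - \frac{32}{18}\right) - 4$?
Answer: $\frac{23804641}{1296} \approx 18368.0$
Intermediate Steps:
$G = - \frac{235}{36}$ ($G = \left(\left(-9\right) \frac{1}{12} - \frac{16}{9}\right) - 4 = \left(- \frac{3}{4} - \frac{16}{9}\right) - 4 = - \frac{91}{36} - 4 = - \frac{235}{36} \approx -6.5278$)
$\left(G - 129\right)^{2} = \left(- \frac{235}{36} - 129\right)^{2} = \left(- \frac{4879}{36}\right)^{2} = \frac{23804641}{1296}$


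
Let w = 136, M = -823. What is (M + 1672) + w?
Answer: 985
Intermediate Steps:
(M + 1672) + w = (-823 + 1672) + 136 = 849 + 136 = 985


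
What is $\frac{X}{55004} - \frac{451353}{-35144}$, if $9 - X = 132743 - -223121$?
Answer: $\frac{3080013073}{483265144} \approx 6.3733$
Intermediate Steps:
$X = -355855$ ($X = 9 - \left(132743 - -223121\right) = 9 - \left(132743 + 223121\right) = 9 - 355864 = -355855$)
$\frac{X}{55004} - \frac{451353}{-35144} = - \frac{355855}{55004} - \frac{451353}{-35144} = \left(-355855\right) \frac{1}{55004} - - \frac{451353}{35144} = - \frac{355855}{55004} + \frac{451353}{35144} = \frac{3080013073}{483265144}$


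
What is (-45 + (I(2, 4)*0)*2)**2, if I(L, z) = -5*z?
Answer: 2025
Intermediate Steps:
(-45 + (I(2, 4)*0)*2)**2 = (-45 + (-5*4*0)*2)**2 = (-45 - 20*0*2)**2 = (-45 + 0*2)**2 = (-45 + 0)**2 = (-45)**2 = 2025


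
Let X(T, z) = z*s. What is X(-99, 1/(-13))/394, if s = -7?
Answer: 7/5122 ≈ 0.0013667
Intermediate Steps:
X(T, z) = -7*z (X(T, z) = z*(-7) = -7*z)
X(-99, 1/(-13))/394 = -7/(-13)/394 = -7*(-1/13)*(1/394) = (7/13)*(1/394) = 7/5122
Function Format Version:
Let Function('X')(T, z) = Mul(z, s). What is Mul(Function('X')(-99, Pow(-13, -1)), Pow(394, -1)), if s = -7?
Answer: Rational(7, 5122) ≈ 0.0013667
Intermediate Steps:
Function('X')(T, z) = Mul(-7, z) (Function('X')(T, z) = Mul(z, -7) = Mul(-7, z))
Mul(Function('X')(-99, Pow(-13, -1)), Pow(394, -1)) = Mul(Mul(-7, Pow(-13, -1)), Pow(394, -1)) = Mul(Mul(-7, Rational(-1, 13)), Rational(1, 394)) = Mul(Rational(7, 13), Rational(1, 394)) = Rational(7, 5122)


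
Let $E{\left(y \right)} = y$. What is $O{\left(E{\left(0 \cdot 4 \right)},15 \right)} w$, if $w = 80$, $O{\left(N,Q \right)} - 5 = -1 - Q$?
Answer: $-880$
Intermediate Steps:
$O{\left(N,Q \right)} = 4 - Q$ ($O{\left(N,Q \right)} = 5 - \left(1 + Q\right) = 4 - Q$)
$O{\left(E{\left(0 \cdot 4 \right)},15 \right)} w = \left(4 - 15\right) 80 = \left(-11\right) 80 = -880$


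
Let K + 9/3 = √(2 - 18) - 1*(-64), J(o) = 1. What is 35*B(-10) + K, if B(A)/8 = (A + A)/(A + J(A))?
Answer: 6149/9 + 4*I ≈ 683.22 + 4.0*I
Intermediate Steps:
K = 61 + 4*I (K = -3 + (√(2 - 18) - 1*(-64)) = -3 + (√(-16) + 64) = -3 + (4*I + 64) = -3 + (64 + 4*I) = 61 + 4*I ≈ 61.0 + 4.0*I)
B(A) = 16*A/(1 + A) (B(A) = 8*((A + A)/(A + 1)) = 8*((2*A)/(1 + A)) = 8*(2*A/(1 + A)) = 16*A/(1 + A))
35*B(-10) + K = 35*(16*(-10)/(1 - 10)) + (61 + 4*I) = 35*(16*(-10)/(-9)) + (61 + 4*I) = 35*(16*(-10)*(-⅑)) + (61 + 4*I) = 35*(160/9) + (61 + 4*I) = 5600/9 + (61 + 4*I) = 6149/9 + 4*I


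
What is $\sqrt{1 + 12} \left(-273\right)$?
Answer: $- 273 \sqrt{13} \approx -984.32$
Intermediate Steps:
$\sqrt{1 + 12} \left(-273\right) = \sqrt{13} \left(-273\right) = - 273 \sqrt{13}$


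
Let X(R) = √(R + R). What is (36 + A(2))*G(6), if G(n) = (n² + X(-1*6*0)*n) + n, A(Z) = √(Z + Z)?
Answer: 1596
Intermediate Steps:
A(Z) = √2*√Z (A(Z) = √(2*Z) = √2*√Z)
X(R) = √2*√R (X(R) = √(2*R) = √2*√R)
G(n) = n + n² (G(n) = (n² + (√2*√(-1*6*0))*n) + n = (n² + (√2*√(-6*0))*n) + n = (n² + (√2*√0)*n) + n = (n² + (√2*0)*n) + n = (n² + 0*n) + n = (n² + 0) + n = n² + n = n + n²)
(36 + A(2))*G(6) = (36 + √2*√2)*(6*(1 + 6)) = (36 + 2)*(6*7) = 38*42 = 1596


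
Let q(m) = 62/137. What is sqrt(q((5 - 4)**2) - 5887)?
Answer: I*sqrt(110484609)/137 ≈ 76.724*I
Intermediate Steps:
q(m) = 62/137 (q(m) = 62*(1/137) = 62/137)
sqrt(q((5 - 4)**2) - 5887) = sqrt(62/137 - 5887) = sqrt(-806457/137) = I*sqrt(110484609)/137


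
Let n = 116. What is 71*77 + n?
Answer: 5583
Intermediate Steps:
71*77 + n = 71*77 + 116 = 5467 + 116 = 5583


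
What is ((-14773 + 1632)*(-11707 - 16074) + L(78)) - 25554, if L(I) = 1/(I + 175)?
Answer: 92356275452/253 ≈ 3.6504e+8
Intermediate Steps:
L(I) = 1/(175 + I)
((-14773 + 1632)*(-11707 - 16074) + L(78)) - 25554 = ((-14773 + 1632)*(-11707 - 16074) + 1/(175 + 78)) - 25554 = (-13141*(-27781) + 1/253) - 25554 = (365070121 + 1/253) - 25554 = 92362740614/253 - 25554 = 92356275452/253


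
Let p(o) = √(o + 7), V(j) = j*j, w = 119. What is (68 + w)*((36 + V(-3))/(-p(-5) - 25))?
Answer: -210375/623 + 8415*√2/623 ≈ -318.58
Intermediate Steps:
V(j) = j²
p(o) = √(7 + o)
(68 + w)*((36 + V(-3))/(-p(-5) - 25)) = (68 + 119)*((36 + (-3)²)/(-√(7 - 5) - 25)) = 187*((36 + 9)/(-√2 - 25)) = 187*(45/(-25 - √2)) = 8415/(-25 - √2)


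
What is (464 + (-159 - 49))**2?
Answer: 65536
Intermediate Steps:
(464 + (-159 - 49))**2 = (464 - 208)**2 = 256**2 = 65536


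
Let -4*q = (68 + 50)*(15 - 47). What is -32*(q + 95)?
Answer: -33248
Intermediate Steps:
q = 944 (q = -(68 + 50)*(15 - 47)/4 = -59*(-32)/2 = -¼*(-3776) = 944)
-32*(q + 95) = -32*(944 + 95) = -32*1039 = -33248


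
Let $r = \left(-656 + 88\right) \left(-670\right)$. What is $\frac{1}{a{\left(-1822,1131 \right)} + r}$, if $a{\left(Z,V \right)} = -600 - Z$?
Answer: $\frac{1}{381782} \approx 2.6193 \cdot 10^{-6}$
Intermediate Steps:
$r = 380560$ ($r = \left(-568\right) \left(-670\right) = 380560$)
$\frac{1}{a{\left(-1822,1131 \right)} + r} = \frac{1}{\left(-600 - -1822\right) + 380560} = \frac{1}{\left(-600 + 1822\right) + 380560} = \frac{1}{1222 + 380560} = \frac{1}{381782}$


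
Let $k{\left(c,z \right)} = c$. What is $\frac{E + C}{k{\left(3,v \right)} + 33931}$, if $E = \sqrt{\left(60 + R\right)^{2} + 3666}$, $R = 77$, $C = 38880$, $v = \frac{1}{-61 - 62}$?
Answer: $\frac{19440}{16967} + \frac{\sqrt{22435}}{33934} \approx 1.1502$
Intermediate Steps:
$v = - \frac{1}{123}$ ($v = \frac{1}{-123} = - \frac{1}{123} \approx -0.0081301$)
$E = \sqrt{22435}$ ($E = \sqrt{\left(60 + 77\right)^{2} + 3666} = \sqrt{137^{2} + 3666} = \sqrt{18769 + 3666} = \sqrt{22435} \approx 149.78$)
$\frac{E + C}{k{\left(3,v \right)} + 33931} = \frac{\sqrt{22435} + 38880}{3 + 33931} = \frac{38880 + \sqrt{22435}}{33934} = \left(38880 + \sqrt{22435}\right) \frac{1}{33934} = \frac{19440}{16967} + \frac{\sqrt{22435}}{33934}$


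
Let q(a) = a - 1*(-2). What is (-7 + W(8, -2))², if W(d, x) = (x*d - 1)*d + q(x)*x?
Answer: 20449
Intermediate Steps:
q(a) = 2 + a (q(a) = a + 2 = 2 + a)
W(d, x) = d*(-1 + d*x) + x*(2 + x) (W(d, x) = (x*d - 1)*d + (2 + x)*x = (d*x - 1)*d + x*(2 + x) = (-1 + d*x)*d + x*(2 + x) = d*(-1 + d*x) + x*(2 + x))
(-7 + W(8, -2))² = (-7 + (-1*8 - 2*8² - 2*(2 - 2)))² = (-7 + (-8 - 2*64 - 2*0))² = (-7 + (-8 - 128 + 0))² = (-7 - 136)² = (-143)² = 20449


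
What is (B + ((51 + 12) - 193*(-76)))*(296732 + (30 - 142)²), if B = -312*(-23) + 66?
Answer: 6795721548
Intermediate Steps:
B = 7242 (B = 7176 + 66 = 7242)
(B + ((51 + 12) - 193*(-76)))*(296732 + (30 - 142)²) = (7242 + ((51 + 12) - 193*(-76)))*(296732 + (30 - 142)²) = (7242 + (63 + 14668))*(296732 + (-112)²) = (7242 + 14731)*(296732 + 12544) = 21973*309276 = 6795721548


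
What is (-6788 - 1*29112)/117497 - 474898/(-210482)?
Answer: 24121393253/12365501777 ≈ 1.9507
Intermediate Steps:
(-6788 - 1*29112)/117497 - 474898/(-210482) = (-6788 - 29112)*(1/117497) - 474898*(-1/210482) = -35900*1/117497 + 237449/105241 = -35900/117497 + 237449/105241 = 24121393253/12365501777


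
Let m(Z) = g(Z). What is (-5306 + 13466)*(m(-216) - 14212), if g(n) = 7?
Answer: -115912800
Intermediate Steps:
m(Z) = 7
(-5306 + 13466)*(m(-216) - 14212) = (-5306 + 13466)*(7 - 14212) = 8160*(-14205) = -115912800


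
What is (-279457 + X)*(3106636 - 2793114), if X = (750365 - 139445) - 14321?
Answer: 99430994124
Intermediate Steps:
X = 596599 (X = 610920 - 14321 = 596599)
(-279457 + X)*(3106636 - 2793114) = (-279457 + 596599)*(3106636 - 2793114) = 317142*313522 = 99430994124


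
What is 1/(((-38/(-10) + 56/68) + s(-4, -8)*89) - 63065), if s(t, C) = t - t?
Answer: -85/5360132 ≈ -1.5858e-5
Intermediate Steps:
s(t, C) = 0
1/(((-38/(-10) + 56/68) + s(-4, -8)*89) - 63065) = 1/(((-38/(-10) + 56/68) + 0*89) - 63065) = 1/(((-38*(-1/10) + 56*(1/68)) + 0) - 63065) = 1/(((19/5 + 14/17) + 0) - 63065) = 1/((393/85 + 0) - 63065) = 1/(393/85 - 63065) = 1/(-5360132/85) = -85/5360132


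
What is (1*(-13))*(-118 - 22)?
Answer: 1820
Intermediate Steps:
(1*(-13))*(-118 - 22) = -13*(-140) = 1820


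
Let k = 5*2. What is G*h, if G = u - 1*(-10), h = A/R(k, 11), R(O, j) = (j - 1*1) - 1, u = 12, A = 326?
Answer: 7172/9 ≈ 796.89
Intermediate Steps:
k = 10
R(O, j) = -2 + j (R(O, j) = (j - 1) - 1 = (-1 + j) - 1 = -2 + j)
h = 326/9 (h = 326/(-2 + 11) = 326/9 ≈ 36.222)
G = 22 (G = 12 - 1*(-10) = 12 + 10 = 22)
G*h = 22*(326/9) = 7172/9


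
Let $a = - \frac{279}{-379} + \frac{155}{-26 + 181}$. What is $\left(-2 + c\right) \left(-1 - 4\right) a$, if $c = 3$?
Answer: $- \frac{3290}{379} \approx -8.6807$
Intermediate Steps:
$a = \frac{658}{379}$ ($a = \left(-279\right) \left(- \frac{1}{379}\right) + \frac{155}{155} = \frac{279}{379} + 155 \cdot \frac{1}{155} = \frac{279}{379} + 1 = \frac{658}{379} \approx 1.7361$)
$\left(-2 + c\right) \left(-1 - 4\right) a = \left(-2 + 3\right) \left(-1 - 4\right) \frac{658}{379} = 1 \left(-5\right) \frac{658}{379} = \left(-5\right) \frac{658}{379} = - \frac{3290}{379}$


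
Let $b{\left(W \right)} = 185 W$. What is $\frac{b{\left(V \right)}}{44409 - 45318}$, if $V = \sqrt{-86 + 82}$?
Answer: $- \frac{370 i}{909} \approx - 0.40704 i$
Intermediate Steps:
$V = 2 i$ ($V = \sqrt{-4} = 2 i \approx 2.0 i$)
$\frac{b{\left(V \right)}}{44409 - 45318} = \frac{185 \cdot 2 i}{44409 - 45318} = \frac{370 i}{-909} = 370 i \left(- \frac{1}{909}\right) = - \frac{370 i}{909}$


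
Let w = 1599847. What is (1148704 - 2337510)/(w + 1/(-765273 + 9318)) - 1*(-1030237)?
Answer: 622990220545497889/604706169442 ≈ 1.0302e+6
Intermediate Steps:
(1148704 - 2337510)/(w + 1/(-765273 + 9318)) - 1*(-1030237) = (1148704 - 2337510)/(1599847 + 1/(-765273 + 9318)) - 1*(-1030237) = -1188806/(1599847 + 1/(-755955)) + 1030237 = -1188806/(1599847 - 1/755955) + 1030237 = -1188806/1209412338884/755955 + 1030237 = -1188806*755955/1209412338884 + 1030237 = -449341919865/604706169442 + 1030237 = 622990220545497889/604706169442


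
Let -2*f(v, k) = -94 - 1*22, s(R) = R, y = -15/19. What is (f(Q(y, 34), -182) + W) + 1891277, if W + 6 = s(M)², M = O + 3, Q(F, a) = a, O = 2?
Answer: 1891354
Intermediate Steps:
y = -15/19 (y = -15*1/19 = -15/19 ≈ -0.78947)
M = 5 (M = 2 + 3 = 5)
W = 19 (W = -6 + 5² = -6 + 25 = 19)
f(v, k) = 58 (f(v, k) = -(-94 - 1*22)/2 = -(-94 - 22)/2 = -½*(-116) = 58)
(f(Q(y, 34), -182) + W) + 1891277 = (58 + 19) + 1891277 = 77 + 1891277 = 1891354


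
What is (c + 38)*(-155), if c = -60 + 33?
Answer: -1705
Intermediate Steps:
c = -27
(c + 38)*(-155) = (-27 + 38)*(-155) = 11*(-155) = -1705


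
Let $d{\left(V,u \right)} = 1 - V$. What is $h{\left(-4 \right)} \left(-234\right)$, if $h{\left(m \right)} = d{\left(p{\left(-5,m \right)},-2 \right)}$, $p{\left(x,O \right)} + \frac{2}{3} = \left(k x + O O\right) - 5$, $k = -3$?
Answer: $5694$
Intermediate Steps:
$p{\left(x,O \right)} = - \frac{17}{3} + O^{2} - 3 x$ ($p{\left(x,O \right)} = - \frac{2}{3} - \left(5 + 3 x - O O\right) = - \frac{2}{3} - \left(5 - O^{2} + 3 x\right) = - \frac{17}{3} + O^{2} - 3 x$)
$h{\left(m \right)} = - \frac{25}{3} - m^{2}$ ($h{\left(m \right)} = 1 - \left(- \frac{17}{3} + m^{2} - -15\right) = 1 - \left(- \frac{17}{3} + m^{2} + 15\right) = 1 - \left(\frac{28}{3} + m^{2}\right) = - \frac{25}{3} - m^{2}$)
$h{\left(-4 \right)} \left(-234\right) = \left(- \frac{25}{3} - \left(-4\right)^{2}\right) \left(-234\right) = \left(- \frac{25}{3} - 16\right) \left(-234\right) = \left(- \frac{73}{3}\right) \left(-234\right) = 5694$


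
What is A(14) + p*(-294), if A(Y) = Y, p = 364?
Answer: -107002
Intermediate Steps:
A(14) + p*(-294) = 14 + 364*(-294) = 14 - 107016 = -107002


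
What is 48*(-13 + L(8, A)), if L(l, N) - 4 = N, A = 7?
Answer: -96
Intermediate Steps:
L(l, N) = 4 + N
48*(-13 + L(8, A)) = 48*(-13 + (4 + 7)) = 48*(-13 + 11) = 48*(-2) = -96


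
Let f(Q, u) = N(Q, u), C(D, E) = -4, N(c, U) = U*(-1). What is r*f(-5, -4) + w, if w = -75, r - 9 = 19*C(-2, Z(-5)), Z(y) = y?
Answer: -343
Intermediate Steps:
N(c, U) = -U
f(Q, u) = -u
r = -67 (r = 9 + 19*(-4) = 9 - 76 = -67)
r*f(-5, -4) + w = -(-67)*(-4) - 75 = -67*4 - 75 = -268 - 75 = -343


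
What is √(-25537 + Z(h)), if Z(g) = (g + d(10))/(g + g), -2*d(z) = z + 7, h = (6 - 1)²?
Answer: I*√2553667/10 ≈ 159.8*I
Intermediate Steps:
h = 25 (h = 5² = 25)
d(z) = -7/2 - z/2 (d(z) = -(z + 7)/2 = -(7 + z)/2 = -7/2 - z/2)
Z(g) = (-17/2 + g)/(2*g) (Z(g) = (g + (-7/2 - ½*10))/(g + g) = (g + (-7/2 - 5))/((2*g)) = (g - 17/2)*(1/(2*g)) = (-17/2 + g)*(1/(2*g)) = (-17/2 + g)/(2*g))
√(-25537 + Z(h)) = √(-25537 + (¼)*(-17 + 2*25)/25) = √(-25537 + (¼)*(1/25)*(-17 + 50)) = √(-25537 + (¼)*(1/25)*33) = √(-25537 + 33/100) = √(-2553667/100) = I*√2553667/10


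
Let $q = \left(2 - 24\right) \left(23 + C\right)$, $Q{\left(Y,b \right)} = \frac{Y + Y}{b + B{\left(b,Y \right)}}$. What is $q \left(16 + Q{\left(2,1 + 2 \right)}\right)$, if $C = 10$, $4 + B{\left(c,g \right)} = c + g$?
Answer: $-12342$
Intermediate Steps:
$B{\left(c,g \right)} = -4 + c + g$ ($B{\left(c,g \right)} = -4 + \left(c + g\right) = -4 + c + g$)
$Q{\left(Y,b \right)} = \frac{2 Y}{-4 + Y + 2 b}$ ($Q{\left(Y,b \right)} = \frac{Y + Y}{b + \left(-4 + b + Y\right)} = \frac{2 Y}{b + \left(-4 + Y + b\right)} = \frac{2 Y}{-4 + Y + 2 b}$)
$q = -726$ ($q = \left(2 - 24\right) \left(23 + 10\right) = \left(-22\right) 33 = -726$)
$q \left(16 + Q{\left(2,1 + 2 \right)}\right) = - 726 \left(16 + 2 \cdot 2 \frac{1}{-4 + 2 + 2 \left(1 + 2\right)}\right) = - 726 \left(16 + 2 \cdot 2 \frac{1}{-4 + 2 + 2 \cdot 3}\right) = - 726 \left(16 + 2 \cdot 2 \frac{1}{-4 + 2 + 6}\right) = - 726 \left(16 + 2 \cdot 2 \cdot \frac{1}{4}\right) = - 726 \left(16 + 1\right) = \left(-726\right) 17 = -12342$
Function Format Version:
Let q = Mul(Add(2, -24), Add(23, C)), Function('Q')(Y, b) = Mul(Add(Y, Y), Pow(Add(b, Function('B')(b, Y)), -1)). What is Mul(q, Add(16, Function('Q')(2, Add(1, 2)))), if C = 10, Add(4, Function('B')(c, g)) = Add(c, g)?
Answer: -12342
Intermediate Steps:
Function('B')(c, g) = Add(-4, c, g) (Function('B')(c, g) = Add(-4, Add(c, g)) = Add(-4, c, g))
Function('Q')(Y, b) = Mul(2, Y, Pow(Add(-4, Y, Mul(2, b)), -1)) (Function('Q')(Y, b) = Mul(Add(Y, Y), Pow(Add(b, Add(-4, b, Y)), -1)) = Mul(Mul(2, Y), Pow(Add(b, Add(-4, Y, b)), -1)) = Mul(Mul(2, Y), Pow(Add(-4, Y, Mul(2, b)), -1)) = Mul(2, Y, Pow(Add(-4, Y, Mul(2, b)), -1)))
q = -726 (q = Mul(Add(2, -24), Add(23, 10)) = Mul(-22, 33) = -726)
Mul(q, Add(16, Function('Q')(2, Add(1, 2)))) = Mul(-726, Add(16, Mul(2, 2, Pow(Add(-4, 2, Mul(2, Add(1, 2))), -1)))) = Mul(-726, Add(16, Mul(2, 2, Pow(Add(-4, 2, Mul(2, 3)), -1)))) = Mul(-726, Add(16, Mul(2, 2, Pow(Add(-4, 2, 6), -1)))) = Mul(-726, Add(16, Mul(2, 2, Pow(4, -1)))) = Mul(-726, Add(16, Mul(2, 2, Rational(1, 4)))) = Mul(-726, Add(16, 1)) = Mul(-726, 17) = -12342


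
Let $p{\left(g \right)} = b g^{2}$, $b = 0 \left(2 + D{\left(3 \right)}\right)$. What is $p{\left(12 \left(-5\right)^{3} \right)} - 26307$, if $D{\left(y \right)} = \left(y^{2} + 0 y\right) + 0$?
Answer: $-26307$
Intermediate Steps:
$D{\left(y \right)} = y^{2}$ ($D{\left(y \right)} = \left(y^{2} + 0\right) + 0 = y^{2} + 0 = y^{2}$)
$b = 0$ ($b = 0 \left(2 + 3^{2}\right) = 0 \left(2 + 9\right) = 0 \cdot 11 = 0$)
$p{\left(g \right)} = 0$ ($p{\left(g \right)} = 0 g^{2} = 0$)
$p{\left(12 \left(-5\right)^{3} \right)} - 26307 = 0 - 26307 = -26307$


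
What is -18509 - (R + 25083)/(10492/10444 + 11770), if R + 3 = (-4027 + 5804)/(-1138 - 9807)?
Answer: -6226860164130318/336384647885 ≈ -18511.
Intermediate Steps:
R = -34612/10945 (R = -3 + (-4027 + 5804)/(-1138 - 9807) = -3 + 1777/(-10945) = -3 + 1777*(-1/10945) = -3 - 1777/10945 = -34612/10945 ≈ -3.1624)
-18509 - (R + 25083)/(10492/10444 + 11770) = -18509 - (-34612/10945 + 25083)/(10492/10444 + 11770) = -18509 - 274498823/(10945*(10492*(1/10444) + 11770)) = -18509 - 274498823/(10945*(2623/2611 + 11770)) = -18509 - 274498823/(10945*30734093/2611) = -18509 - 274498823*2611/(10945*30734093) = -18509 - 1*716716426853/336384647885 = -18509 - 716716426853/336384647885 = -6226860164130318/336384647885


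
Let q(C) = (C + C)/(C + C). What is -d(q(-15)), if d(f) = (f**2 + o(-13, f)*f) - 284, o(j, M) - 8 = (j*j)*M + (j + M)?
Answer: 118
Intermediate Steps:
o(j, M) = 8 + M + j + M*j**2 (o(j, M) = 8 + ((j*j)*M + (j + M)) = 8 + (j**2*M + (M + j)) = 8 + (M*j**2 + (M + j)) = 8 + (M + j + M*j**2) = 8 + M + j + M*j**2)
q(C) = 1 (q(C) = (2*C)/((2*C)) = (2*C)*(1/(2*C)) = 1)
d(f) = -284 + f**2 + f*(-5 + 170*f) (d(f) = (f**2 + (8 + f - 13 + f*(-13)**2)*f) - 284 = (f**2 + (8 + f - 13 + f*169)*f) - 284 = (f**2 + (8 + f - 13 + 169*f)*f) - 284 = (f**2 + (-5 + 170*f)*f) - 284 = (f**2 + f*(-5 + 170*f)) - 284 = -284 + f**2 + f*(-5 + 170*f))
-d(q(-15)) = -(-284 - 5*1 + 171*1**2) = -(-284 - 5 + 171*1) = -(-284 - 5 + 171) = -1*(-118) = 118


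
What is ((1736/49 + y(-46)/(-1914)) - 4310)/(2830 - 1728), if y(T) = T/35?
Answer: -20453821/5273070 ≈ -3.8789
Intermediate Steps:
y(T) = T/35 (y(T) = T*(1/35) = T/35)
((1736/49 + y(-46)/(-1914)) - 4310)/(2830 - 1728) = ((1736/49 + ((1/35)*(-46))/(-1914)) - 4310)/(2830 - 1728) = ((1736*(1/49) - 46/35*(-1/1914)) - 4310)/1102 = ((248/7 + 23/33495) - 4310)*(1/1102) = (169529/4785 - 4310)*(1/1102) = -20453821/4785*1/1102 = -20453821/5273070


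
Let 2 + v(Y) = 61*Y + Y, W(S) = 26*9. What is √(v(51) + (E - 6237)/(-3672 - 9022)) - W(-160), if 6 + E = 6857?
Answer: -234 + √127296783911/6347 ≈ -177.79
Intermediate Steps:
W(S) = 234
E = 6851 (E = -6 + 6857 = 6851)
v(Y) = -2 + 62*Y (v(Y) = -2 + (61*Y + Y) = -2 + 62*Y)
√(v(51) + (E - 6237)/(-3672 - 9022)) - W(-160) = √((-2 + 62*51) + (6851 - 6237)/(-3672 - 9022)) - 1*234 = √((-2 + 3162) + 614/(-12694)) - 234 = √(3160 + 614*(-1/12694)) - 234 = √(3160 - 307/6347) - 234 = √(20056213/6347) - 234 = √127296783911/6347 - 234 = -234 + √127296783911/6347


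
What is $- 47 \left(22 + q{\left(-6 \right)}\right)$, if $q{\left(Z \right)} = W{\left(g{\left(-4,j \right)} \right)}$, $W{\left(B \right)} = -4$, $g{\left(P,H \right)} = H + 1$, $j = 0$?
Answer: $-846$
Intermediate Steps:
$g{\left(P,H \right)} = 1 + H$
$q{\left(Z \right)} = -4$
$- 47 \left(22 + q{\left(-6 \right)}\right) = - 47 \left(22 - 4\right) = \left(-47\right) 18 = -846$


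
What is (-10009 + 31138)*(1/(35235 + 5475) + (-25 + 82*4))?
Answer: 86876327633/13570 ≈ 6.4021e+6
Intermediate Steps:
(-10009 + 31138)*(1/(35235 + 5475) + (-25 + 82*4)) = 21129*(1/40710 + (-25 + 328)) = 21129*(1/40710 + 303) = 21129*(12335131/40710) = 86876327633/13570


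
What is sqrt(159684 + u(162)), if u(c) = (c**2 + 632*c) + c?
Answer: sqrt(288474) ≈ 537.10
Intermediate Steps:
u(c) = c**2 + 633*c
sqrt(159684 + u(162)) = sqrt(159684 + 162*(633 + 162)) = sqrt(159684 + 162*795) = sqrt(159684 + 128790) = sqrt(288474)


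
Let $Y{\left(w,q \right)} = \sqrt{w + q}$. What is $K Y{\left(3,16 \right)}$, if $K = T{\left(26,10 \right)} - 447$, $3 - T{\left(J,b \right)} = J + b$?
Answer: $- 480 \sqrt{19} \approx -2092.3$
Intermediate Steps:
$Y{\left(w,q \right)} = \sqrt{q + w}$
$T{\left(J,b \right)} = 3 - J - b$ ($T{\left(J,b \right)} = 3 - \left(J + b\right) = 3 - J - b$)
$K = -480$ ($K = \left(3 - 26 - 10\right) - 447 = -33 - 447 = -480$)
$K Y{\left(3,16 \right)} = - 480 \sqrt{16 + 3} = - 480 \sqrt{19}$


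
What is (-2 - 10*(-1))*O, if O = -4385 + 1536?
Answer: -22792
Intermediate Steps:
O = -2849
(-2 - 10*(-1))*O = (-2 - 10*(-1))*(-2849) = (-2 + 10)*(-2849) = 8*(-2849) = -22792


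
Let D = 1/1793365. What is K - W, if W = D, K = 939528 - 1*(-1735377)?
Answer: 4797081005324/1793365 ≈ 2.6749e+6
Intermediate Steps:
D = 1/1793365 ≈ 5.5761e-7
K = 2674905 (K = 939528 + 1735377 = 2674905)
W = 1/1793365 ≈ 5.5761e-7
K - W = 2674905 - 1*1/1793365 = 2674905 - 1/1793365 = 4797081005324/1793365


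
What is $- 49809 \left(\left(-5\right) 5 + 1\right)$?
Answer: $1195416$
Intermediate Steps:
$- 49809 \left(\left(-5\right) 5 + 1\right) = - 49809 \left(-25 + 1\right) = \left(-49809\right) \left(-24\right) = 1195416$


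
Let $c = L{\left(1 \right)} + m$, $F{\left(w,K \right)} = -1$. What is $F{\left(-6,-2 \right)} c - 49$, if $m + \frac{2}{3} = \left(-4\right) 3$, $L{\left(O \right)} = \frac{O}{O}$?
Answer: $- \frac{112}{3} \approx -37.333$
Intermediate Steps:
$L{\left(O \right)} = 1$
$m = - \frac{38}{3}$ ($m = - \frac{2}{3} - 12 = - \frac{38}{3} \approx -12.667$)
$c = - \frac{35}{3}$ ($c = 1 - \frac{38}{3} = - \frac{35}{3} \approx -11.667$)
$F{\left(-6,-2 \right)} c - 49 = \left(-1\right) \left(- \frac{35}{3}\right) - 49 = \frac{35}{3} - 49 = - \frac{112}{3}$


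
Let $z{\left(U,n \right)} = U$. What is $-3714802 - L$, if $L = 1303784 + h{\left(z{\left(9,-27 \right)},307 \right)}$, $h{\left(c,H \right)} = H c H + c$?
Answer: $-5866836$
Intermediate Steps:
$h{\left(c,H \right)} = c + c H^{2}$ ($h{\left(c,H \right)} = c H^{2} + c = c + c H^{2}$)
$L = 2152034$ ($L = 1303784 + 9 \left(1 + 307^{2}\right) = 1303784 + 9 \left(1 + 94249\right) = 1303784 + 9 \cdot 94250 = 1303784 + 848250 = 2152034$)
$-3714802 - L = -3714802 - 2152034 = -5866836$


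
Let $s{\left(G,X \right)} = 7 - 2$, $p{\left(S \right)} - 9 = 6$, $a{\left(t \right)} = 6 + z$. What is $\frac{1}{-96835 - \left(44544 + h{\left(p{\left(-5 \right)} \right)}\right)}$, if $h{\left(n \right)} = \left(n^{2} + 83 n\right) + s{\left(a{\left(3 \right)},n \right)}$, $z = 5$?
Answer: $- \frac{1}{142854} \approx -7.0002 \cdot 10^{-6}$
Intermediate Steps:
$a{\left(t \right)} = 11$ ($a{\left(t \right)} = 6 + 5 = 11$)
$p{\left(S \right)} = 15$ ($p{\left(S \right)} = 9 + 6 = 15$)
$s{\left(G,X \right)} = 5$
$h{\left(n \right)} = 5 + n^{2} + 83 n$ ($h{\left(n \right)} = \left(n^{2} + 83 n\right) + 5 = 5 + n^{2} + 83 n$)
$\frac{1}{-96835 - \left(44544 + h{\left(p{\left(-5 \right)} \right)}\right)} = \frac{1}{-96835 - \left(44774 + 1245\right)} = \frac{1}{-96835 - 46019} = \frac{1}{-142854} = - \frac{1}{142854}$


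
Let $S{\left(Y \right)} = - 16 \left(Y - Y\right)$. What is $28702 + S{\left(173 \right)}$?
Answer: $28702$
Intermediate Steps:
$S{\left(Y \right)} = 0$ ($S{\left(Y \right)} = \left(-16\right) 0 = 0$)
$28702 + S{\left(173 \right)} = 28702 + 0 = 28702$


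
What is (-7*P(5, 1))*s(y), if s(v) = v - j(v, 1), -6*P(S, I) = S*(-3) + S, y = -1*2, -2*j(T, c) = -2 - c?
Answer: 245/6 ≈ 40.833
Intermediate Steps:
j(T, c) = 1 + c/2 (j(T, c) = -(-2 - c)/2 = 1 + c/2)
y = -2
P(S, I) = S/3 (P(S, I) = -(S*(-3) + S)/6 = -(-3*S + S)/6 = -(-1)*S/3 = S/3)
s(v) = -3/2 + v (s(v) = v - (1 + (1/2)*1) = v - (1 + 1/2) = v - 1*3/2 = v - 3/2 = -3/2 + v)
(-7*P(5, 1))*s(y) = (-7*5/3)*(-3/2 - 2) = -7*5/3*(-7/2) = -35/3*(-7/2) = 245/6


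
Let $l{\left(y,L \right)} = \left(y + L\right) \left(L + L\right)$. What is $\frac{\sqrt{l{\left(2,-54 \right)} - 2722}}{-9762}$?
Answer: $- \frac{\sqrt{2894}}{9762} \approx -0.0055107$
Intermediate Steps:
$l{\left(y,L \right)} = 2 L \left(L + y\right)$ ($l{\left(y,L \right)} = \left(L + y\right) 2 L = 2 L \left(L + y\right)$)
$\frac{\sqrt{l{\left(2,-54 \right)} - 2722}}{-9762} = \frac{\sqrt{2 \left(-54\right) \left(-54 + 2\right) - 2722}}{-9762} = \sqrt{2 \left(-54\right) \left(-52\right) - 2722} \left(- \frac{1}{9762}\right) = \sqrt{5616 - 2722} \left(- \frac{1}{9762}\right) = \sqrt{2894} \left(- \frac{1}{9762}\right) = - \frac{\sqrt{2894}}{9762}$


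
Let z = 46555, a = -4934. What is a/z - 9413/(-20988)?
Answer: 334667423/977096340 ≈ 0.34251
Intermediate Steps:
a/z - 9413/(-20988) = -4934/46555 - 9413/(-20988) = -4934*1/46555 - 9413*(-1/20988) = -4934/46555 + 9413/20988 = 334667423/977096340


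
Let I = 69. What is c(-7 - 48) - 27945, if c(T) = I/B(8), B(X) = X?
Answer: -223491/8 ≈ -27936.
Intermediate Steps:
c(T) = 69/8
c(-7 - 48) - 27945 = 69/8 - 27945 = -223491/8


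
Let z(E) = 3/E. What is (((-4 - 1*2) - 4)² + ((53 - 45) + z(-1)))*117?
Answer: 12285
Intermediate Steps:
(((-4 - 1*2) - 4)² + ((53 - 45) + z(-1)))*117 = (((-4 - 1*2) - 4)² + ((53 - 45) + 3/(-1)))*117 = (((-4 - 2) - 4)² + (8 + 3*(-1)))*117 = ((-6 - 4)² + (8 - 3))*117 = ((-10)² + 5)*117 = (100 + 5)*117 = 105*117 = 12285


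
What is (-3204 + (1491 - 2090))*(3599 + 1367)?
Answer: -18885698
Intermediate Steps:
(-3204 + (1491 - 2090))*(3599 + 1367) = (-3204 - 599)*4966 = -3803*4966 = -18885698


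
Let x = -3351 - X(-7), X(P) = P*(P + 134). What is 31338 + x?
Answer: 28876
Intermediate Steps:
X(P) = P*(134 + P)
x = -2462 (x = -3351 - (-7)*(134 - 7) = -3351 - (-7)*127 = -3351 - 1*(-889) = -3351 + 889 = -2462)
31338 + x = 31338 - 2462 = 28876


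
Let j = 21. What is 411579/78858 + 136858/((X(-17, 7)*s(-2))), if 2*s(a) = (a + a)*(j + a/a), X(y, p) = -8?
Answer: 303811777/771056 ≈ 394.02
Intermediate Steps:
s(a) = 22*a (s(a) = ((a + a)*(21 + a/a))/2 = ((2*a)*(21 + 1))/2 = ((2*a)*22)/2 = (44*a)/2 = 22*a)
411579/78858 + 136858/((X(-17, 7)*s(-2))) = 411579/78858 + 136858/((-176*(-2))) = 411579*(1/78858) + 136858/((-8*(-44))) = 45731/8762 + 136858/352 = 45731/8762 + 136858*(1/352) = 45731/8762 + 68429/176 = 303811777/771056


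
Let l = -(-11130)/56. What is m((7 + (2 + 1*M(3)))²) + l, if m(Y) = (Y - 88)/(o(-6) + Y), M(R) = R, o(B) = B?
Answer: 54967/276 ≈ 199.16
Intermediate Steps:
l = 795/4 (l = -(-11130)/56 = -210*(-53/56) = 795/4 ≈ 198.75)
m(Y) = (-88 + Y)/(-6 + Y) (m(Y) = (Y - 88)/(-6 + Y) = (-88 + Y)/(-6 + Y))
m((7 + (2 + 1*M(3)))²) + l = (-88 + (7 + (2 + 1*3))²)/(-6 + (7 + (2 + 1*3))²) + 795/4 = (-88 + (7 + (2 + 3))²)/(-6 + (7 + (2 + 3))²) + 795/4 = (-88 + (7 + 5)²)/(-6 + (7 + 5)²) + 795/4 = (-88 + 12²)/(-6 + 12²) + 795/4 = (-88 + 144)/(-6 + 144) + 795/4 = 56/138 + 795/4 = (1/138)*56 + 795/4 = 28/69 + 795/4 = 54967/276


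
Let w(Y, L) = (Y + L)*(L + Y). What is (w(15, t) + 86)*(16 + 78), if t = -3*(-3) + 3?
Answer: 76610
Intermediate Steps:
t = 12 (t = 9 + 3 = 12)
w(Y, L) = (L + Y)² (w(Y, L) = (L + Y)*(L + Y) = (L + Y)²)
(w(15, t) + 86)*(16 + 78) = ((12 + 15)² + 86)*(16 + 78) = (27² + 86)*94 = (729 + 86)*94 = 815*94 = 76610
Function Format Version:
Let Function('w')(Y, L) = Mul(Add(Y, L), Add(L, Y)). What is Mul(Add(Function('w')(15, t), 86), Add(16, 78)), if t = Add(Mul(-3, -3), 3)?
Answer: 76610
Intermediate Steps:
t = 12 (t = Add(9, 3) = 12)
Function('w')(Y, L) = Pow(Add(L, Y), 2) (Function('w')(Y, L) = Mul(Add(L, Y), Add(L, Y)) = Pow(Add(L, Y), 2))
Mul(Add(Function('w')(15, t), 86), Add(16, 78)) = Mul(Add(Pow(Add(12, 15), 2), 86), Add(16, 78)) = Mul(Add(Pow(27, 2), 86), 94) = Mul(Add(729, 86), 94) = Mul(815, 94) = 76610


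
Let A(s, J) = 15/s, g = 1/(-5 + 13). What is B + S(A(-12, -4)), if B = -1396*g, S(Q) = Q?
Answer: -703/4 ≈ -175.75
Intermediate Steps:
g = ⅛ (g = 1/8 = ⅛ ≈ 0.12500)
B = -349/2 (B = -1396*⅛ = -349/2 ≈ -174.50)
B + S(A(-12, -4)) = -349/2 + 15/(-12) = -349/2 + 15*(-1/12) = -349/2 - 5/4 = -703/4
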